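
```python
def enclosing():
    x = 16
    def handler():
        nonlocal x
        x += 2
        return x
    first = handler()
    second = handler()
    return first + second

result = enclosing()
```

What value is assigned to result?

Step 1: x starts at 16.
Step 2: First call: x = 16 + 2 = 18, returns 18.
Step 3: Second call: x = 18 + 2 = 20, returns 20.
Step 4: result = 18 + 20 = 38

The answer is 38.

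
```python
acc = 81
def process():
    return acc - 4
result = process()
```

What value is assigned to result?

Step 1: acc = 81 is defined globally.
Step 2: process() looks up acc from global scope = 81, then computes 81 - 4 = 77.
Step 3: result = 77

The answer is 77.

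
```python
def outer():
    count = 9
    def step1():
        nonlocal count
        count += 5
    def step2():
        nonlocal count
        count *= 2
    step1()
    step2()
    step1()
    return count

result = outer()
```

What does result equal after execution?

Step 1: count = 9.
Step 2: step1(): count = 9 + 5 = 14.
Step 3: step2(): count = 14 * 2 = 28.
Step 4: step1(): count = 28 + 5 = 33. result = 33

The answer is 33.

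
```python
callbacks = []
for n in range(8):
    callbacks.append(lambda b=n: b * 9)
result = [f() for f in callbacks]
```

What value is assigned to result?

Step 1: Default arg b=n captures n at each iteration.
Step 2: callbacks[k] has b defaulting to k, returns k * 9.
Step 3: result = [0, 9, 18, 27, 36, 45, 54, 63]

The answer is [0, 9, 18, 27, 36, 45, 54, 63].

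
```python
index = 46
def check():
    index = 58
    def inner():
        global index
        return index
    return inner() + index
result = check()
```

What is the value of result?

Step 1: Global index = 46. check() shadows with local index = 58.
Step 2: inner() uses global keyword, so inner() returns global index = 46.
Step 3: check() returns 46 + 58 = 104

The answer is 104.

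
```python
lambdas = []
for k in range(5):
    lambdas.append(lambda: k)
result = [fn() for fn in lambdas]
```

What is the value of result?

Step 1: All 5 lambdas share the same variable k.
Step 2: After the loop, k = 4.
Step 3: Each call returns 4. result = [4, 4, 4, 4, 4]

The answer is [4, 4, 4, 4, 4].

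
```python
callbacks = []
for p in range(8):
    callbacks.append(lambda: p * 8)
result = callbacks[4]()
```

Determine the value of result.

Step 1: All lambdas reference the same variable p (late binding).
Step 2: After the loop, p = 7. Every lambda returns p * 8.
Step 3: callbacks[4]() = 7 * 8 = 56

The answer is 56.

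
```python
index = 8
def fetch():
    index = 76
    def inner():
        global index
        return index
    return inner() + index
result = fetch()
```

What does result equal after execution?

Step 1: Global index = 8. fetch() shadows with local index = 76.
Step 2: inner() uses global keyword, so inner() returns global index = 8.
Step 3: fetch() returns 8 + 76 = 84

The answer is 84.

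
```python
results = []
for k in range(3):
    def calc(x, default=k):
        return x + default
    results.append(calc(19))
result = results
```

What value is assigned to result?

Step 1: Default argument default=k is evaluated at function definition time.
Step 2: Each iteration creates calc with default = current k value.
Step 3: calc(19) returns 19 + default. results = [19, 20, 21]

The answer is [19, 20, 21].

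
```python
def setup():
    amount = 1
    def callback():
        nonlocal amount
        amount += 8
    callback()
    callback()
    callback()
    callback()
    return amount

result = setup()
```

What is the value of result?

Step 1: amount starts at 1.
Step 2: callback() is called 4 times, each adding 8.
Step 3: amount = 1 + 8 * 4 = 33

The answer is 33.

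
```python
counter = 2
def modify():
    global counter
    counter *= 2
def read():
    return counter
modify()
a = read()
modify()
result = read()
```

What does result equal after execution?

Step 1: counter = 2.
Step 2: First modify(): counter = 2 * 2 = 4.
Step 3: Second modify(): counter = 4 * 2 = 8.
Step 4: read() returns 8

The answer is 8.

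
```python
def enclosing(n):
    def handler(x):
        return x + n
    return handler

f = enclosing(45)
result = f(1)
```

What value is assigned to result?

Step 1: enclosing(45) creates a closure that captures n = 45.
Step 2: f(1) calls the closure with x = 1, returning 1 + 45 = 46.
Step 3: result = 46

The answer is 46.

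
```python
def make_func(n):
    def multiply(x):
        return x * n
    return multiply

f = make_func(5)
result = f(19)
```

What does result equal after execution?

Step 1: make_func(5) returns multiply closure with n = 5.
Step 2: f(19) computes 19 * 5 = 95.
Step 3: result = 95

The answer is 95.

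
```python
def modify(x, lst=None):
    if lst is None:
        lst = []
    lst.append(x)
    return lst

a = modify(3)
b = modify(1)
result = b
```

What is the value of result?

Step 1: None default with guard creates a NEW list each call.
Step 2: a = [3] (fresh list). b = [1] (another fresh list).
Step 3: result = [1] (this is the fix for mutable default)

The answer is [1].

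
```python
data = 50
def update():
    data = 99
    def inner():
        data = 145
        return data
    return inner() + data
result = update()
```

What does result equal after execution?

Step 1: update() has local data = 99. inner() has local data = 145.
Step 2: inner() returns its local data = 145.
Step 3: update() returns 145 + its own data (99) = 244

The answer is 244.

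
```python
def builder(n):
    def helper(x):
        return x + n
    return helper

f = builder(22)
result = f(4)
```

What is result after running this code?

Step 1: builder(22) creates a closure that captures n = 22.
Step 2: f(4) calls the closure with x = 4, returning 4 + 22 = 26.
Step 3: result = 26

The answer is 26.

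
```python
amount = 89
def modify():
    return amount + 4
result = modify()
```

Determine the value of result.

Step 1: amount = 89 is defined globally.
Step 2: modify() looks up amount from global scope = 89, then computes 89 + 4 = 93.
Step 3: result = 93

The answer is 93.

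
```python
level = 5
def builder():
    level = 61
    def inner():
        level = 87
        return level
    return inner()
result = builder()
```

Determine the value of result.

Step 1: Three scopes define level: global (5), builder (61), inner (87).
Step 2: inner() has its own local level = 87, which shadows both enclosing and global.
Step 3: result = 87 (local wins in LEGB)

The answer is 87.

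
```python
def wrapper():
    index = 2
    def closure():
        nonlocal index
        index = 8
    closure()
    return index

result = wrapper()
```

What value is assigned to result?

Step 1: wrapper() sets index = 2.
Step 2: closure() uses nonlocal to reassign index = 8.
Step 3: result = 8

The answer is 8.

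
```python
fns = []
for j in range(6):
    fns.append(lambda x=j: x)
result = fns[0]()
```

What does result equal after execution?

Step 1: Default argument x=j captures j's value at each iteration.
Step 2: fns[0] captured x = 0 when j was 0.
Step 3: result = 0

The answer is 0.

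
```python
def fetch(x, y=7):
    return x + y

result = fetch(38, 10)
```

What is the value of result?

Step 1: fetch(38, 10) overrides default y with 10.
Step 2: Returns 38 + 10 = 48.
Step 3: result = 48

The answer is 48.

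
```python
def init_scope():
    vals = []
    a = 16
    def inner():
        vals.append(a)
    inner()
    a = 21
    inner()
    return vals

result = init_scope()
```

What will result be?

Step 1: a = 16. inner() appends current a to vals.
Step 2: First inner(): appends 16. Then a = 21.
Step 3: Second inner(): appends 21 (closure sees updated a). result = [16, 21]

The answer is [16, 21].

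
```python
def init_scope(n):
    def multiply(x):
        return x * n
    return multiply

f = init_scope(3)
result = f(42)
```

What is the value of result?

Step 1: init_scope(3) returns multiply closure with n = 3.
Step 2: f(42) computes 42 * 3 = 126.
Step 3: result = 126

The answer is 126.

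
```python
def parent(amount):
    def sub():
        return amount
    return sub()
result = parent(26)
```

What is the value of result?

Step 1: parent(26) binds parameter amount = 26.
Step 2: sub() looks up amount in enclosing scope and finds the parameter amount = 26.
Step 3: result = 26

The answer is 26.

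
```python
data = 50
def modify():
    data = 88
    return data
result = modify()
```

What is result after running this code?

Step 1: Global data = 50.
Step 2: modify() creates local data = 88, shadowing the global.
Step 3: Returns local data = 88. result = 88

The answer is 88.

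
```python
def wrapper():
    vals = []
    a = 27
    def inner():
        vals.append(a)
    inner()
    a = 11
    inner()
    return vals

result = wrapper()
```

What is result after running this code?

Step 1: a = 27. inner() appends current a to vals.
Step 2: First inner(): appends 27. Then a = 11.
Step 3: Second inner(): appends 11 (closure sees updated a). result = [27, 11]

The answer is [27, 11].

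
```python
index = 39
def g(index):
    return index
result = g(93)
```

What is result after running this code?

Step 1: Global index = 39.
Step 2: g(93) takes parameter index = 93, which shadows the global.
Step 3: result = 93

The answer is 93.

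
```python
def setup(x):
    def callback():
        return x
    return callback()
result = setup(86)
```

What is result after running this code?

Step 1: setup(86) binds parameter x = 86.
Step 2: callback() looks up x in enclosing scope and finds the parameter x = 86.
Step 3: result = 86

The answer is 86.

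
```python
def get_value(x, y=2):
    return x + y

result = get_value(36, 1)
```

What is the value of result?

Step 1: get_value(36, 1) overrides default y with 1.
Step 2: Returns 36 + 1 = 37.
Step 3: result = 37

The answer is 37.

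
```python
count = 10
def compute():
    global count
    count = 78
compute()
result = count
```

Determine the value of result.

Step 1: count = 10 globally.
Step 2: compute() declares global count and sets it to 78.
Step 3: After compute(), global count = 78. result = 78

The answer is 78.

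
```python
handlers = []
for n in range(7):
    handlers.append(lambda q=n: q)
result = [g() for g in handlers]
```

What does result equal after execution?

Step 1: Default arg q=n captures n at each iteration.
Step 2: Each lambda has its own default: 0, 1, ..., 6.
Step 3: result = [0, 1, 2, 3, 4, 5, 6]

The answer is [0, 1, 2, 3, 4, 5, 6].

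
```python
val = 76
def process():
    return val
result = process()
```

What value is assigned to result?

Step 1: val = 76 is defined in the global scope.
Step 2: process() looks up val. No local val exists, so Python checks the global scope via LEGB rule and finds val = 76.
Step 3: result = 76

The answer is 76.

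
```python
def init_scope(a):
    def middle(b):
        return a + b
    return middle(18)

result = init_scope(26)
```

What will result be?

Step 1: init_scope(26) passes a = 26.
Step 2: middle(18) has b = 18, reads a = 26 from enclosing.
Step 3: result = 26 + 18 = 44

The answer is 44.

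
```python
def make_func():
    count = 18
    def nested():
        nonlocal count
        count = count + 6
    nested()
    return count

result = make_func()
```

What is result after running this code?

Step 1: make_func() sets count = 18.
Step 2: nested() uses nonlocal to modify count in make_func's scope: count = 18 + 6 = 24.
Step 3: make_func() returns the modified count = 24

The answer is 24.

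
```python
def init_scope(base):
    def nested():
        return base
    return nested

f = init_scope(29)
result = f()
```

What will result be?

Step 1: init_scope(29) creates closure capturing base = 29.
Step 2: f() returns the captured base = 29.
Step 3: result = 29

The answer is 29.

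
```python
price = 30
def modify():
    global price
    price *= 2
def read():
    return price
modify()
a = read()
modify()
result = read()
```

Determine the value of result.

Step 1: price = 30.
Step 2: First modify(): price = 30 * 2 = 60.
Step 3: Second modify(): price = 60 * 2 = 120.
Step 4: read() returns 120

The answer is 120.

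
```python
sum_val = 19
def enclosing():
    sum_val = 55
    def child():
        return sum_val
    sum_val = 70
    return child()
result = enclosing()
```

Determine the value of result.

Step 1: enclosing() sets sum_val = 55, then later sum_val = 70.
Step 2: child() is called after sum_val is reassigned to 70. Closures capture variables by reference, not by value.
Step 3: result = 70

The answer is 70.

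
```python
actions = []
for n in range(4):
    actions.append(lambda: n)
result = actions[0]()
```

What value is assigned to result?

Step 1: The loop creates 4 lambdas, all referencing the same variable n.
Step 2: After the loop, n = 3 (final value).
Step 3: actions[0]() looks up n at call time and finds 3. This is the late binding gotcha. result = 3

The answer is 3.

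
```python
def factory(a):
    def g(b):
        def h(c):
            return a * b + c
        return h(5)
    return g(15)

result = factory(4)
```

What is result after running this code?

Step 1: a = 4, b = 15, c = 5.
Step 2: h() computes a * b + c = 4 * 15 + 5 = 65.
Step 3: result = 65

The answer is 65.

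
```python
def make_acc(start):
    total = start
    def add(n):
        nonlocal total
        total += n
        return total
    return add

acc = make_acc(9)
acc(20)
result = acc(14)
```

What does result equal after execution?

Step 1: make_acc(9) creates closure with total = 9.
Step 2: First acc(20): total = 9 + 20 = 29.
Step 3: Second acc(14): total = 29 + 14 = 43. result = 43

The answer is 43.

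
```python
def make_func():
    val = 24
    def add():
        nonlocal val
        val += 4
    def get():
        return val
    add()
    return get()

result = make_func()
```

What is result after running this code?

Step 1: val = 24. add() modifies it via nonlocal, get() reads it.
Step 2: add() makes val = 24 + 4 = 28.
Step 3: get() returns 28. result = 28

The answer is 28.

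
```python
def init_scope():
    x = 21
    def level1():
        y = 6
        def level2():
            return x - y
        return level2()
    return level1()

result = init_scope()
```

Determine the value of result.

Step 1: x = 21 in init_scope. y = 6 in level1.
Step 2: level2() reads x = 21 and y = 6 from enclosing scopes.
Step 3: result = 21 - 6 = 15

The answer is 15.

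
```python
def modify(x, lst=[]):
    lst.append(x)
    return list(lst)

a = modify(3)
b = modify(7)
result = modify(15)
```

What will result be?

Step 1: Default list is shared. list() creates copies for return values.
Step 2: Internal list grows: [3] -> [3, 7] -> [3, 7, 15].
Step 3: result = [3, 7, 15]

The answer is [3, 7, 15].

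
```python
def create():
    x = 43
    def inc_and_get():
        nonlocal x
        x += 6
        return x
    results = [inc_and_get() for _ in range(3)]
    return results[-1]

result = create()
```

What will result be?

Step 1: x = 43.
Step 2: Three calls to inc_and_get(), each adding 6.
Step 3: Last value = 43 + 6 * 3 = 61

The answer is 61.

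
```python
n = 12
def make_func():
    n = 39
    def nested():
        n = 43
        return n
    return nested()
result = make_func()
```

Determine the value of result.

Step 1: Three scopes define n: global (12), make_func (39), nested (43).
Step 2: nested() has its own local n = 43, which shadows both enclosing and global.
Step 3: result = 43 (local wins in LEGB)

The answer is 43.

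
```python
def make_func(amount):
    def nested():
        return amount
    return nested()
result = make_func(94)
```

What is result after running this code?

Step 1: make_func(94) binds parameter amount = 94.
Step 2: nested() looks up amount in enclosing scope and finds the parameter amount = 94.
Step 3: result = 94

The answer is 94.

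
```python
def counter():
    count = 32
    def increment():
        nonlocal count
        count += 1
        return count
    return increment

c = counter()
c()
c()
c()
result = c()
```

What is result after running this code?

Step 1: counter() creates closure with count = 32.
Step 2: Each c() call increments count via nonlocal. After 4 calls: 32 + 4 = 36.
Step 3: result = 36

The answer is 36.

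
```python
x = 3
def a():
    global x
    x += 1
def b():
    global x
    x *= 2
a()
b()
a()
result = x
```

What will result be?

Step 1: x = 3.
Step 2: a(): x = 3 + 1 = 4.
Step 3: b(): x = 4 * 2 = 8.
Step 4: a(): x = 8 + 1 = 9

The answer is 9.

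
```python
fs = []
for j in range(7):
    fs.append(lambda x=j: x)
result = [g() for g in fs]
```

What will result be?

Step 1: Default arg x=j captures j at each iteration.
Step 2: Each lambda has its own default: 0, 1, ..., 6.
Step 3: result = [0, 1, 2, 3, 4, 5, 6]

The answer is [0, 1, 2, 3, 4, 5, 6].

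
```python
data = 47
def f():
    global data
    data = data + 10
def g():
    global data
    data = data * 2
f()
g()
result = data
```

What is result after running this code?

Step 1: data = 47.
Step 2: f() adds 10: data = 47 + 10 = 57.
Step 3: g() doubles: data = 57 * 2 = 114.
Step 4: result = 114

The answer is 114.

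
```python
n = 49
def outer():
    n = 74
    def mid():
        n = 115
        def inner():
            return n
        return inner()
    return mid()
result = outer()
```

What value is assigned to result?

Step 1: Three levels of shadowing: global 49, outer 74, mid 115.
Step 2: inner() finds n = 115 in enclosing mid() scope.
Step 3: result = 115

The answer is 115.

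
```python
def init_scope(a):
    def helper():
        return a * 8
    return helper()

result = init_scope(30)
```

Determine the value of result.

Step 1: init_scope(30) binds parameter a = 30.
Step 2: helper() accesses a = 30 from enclosing scope.
Step 3: result = 30 * 8 = 240

The answer is 240.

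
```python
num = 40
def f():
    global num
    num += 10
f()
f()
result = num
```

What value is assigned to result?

Step 1: num = 40.
Step 2: First f(): num = 40 + 10 = 50.
Step 3: Second f(): num = 50 + 10 = 60. result = 60

The answer is 60.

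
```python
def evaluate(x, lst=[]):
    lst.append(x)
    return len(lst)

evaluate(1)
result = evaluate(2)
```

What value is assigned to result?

Step 1: Mutable default list persists between calls.
Step 2: First call: lst = [1], len = 1. Second call: lst = [1, 2], len = 2.
Step 3: result = 2

The answer is 2.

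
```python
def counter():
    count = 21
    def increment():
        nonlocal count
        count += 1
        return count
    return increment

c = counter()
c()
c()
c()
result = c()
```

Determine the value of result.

Step 1: counter() creates closure with count = 21.
Step 2: Each c() call increments count via nonlocal. After 4 calls: 21 + 4 = 25.
Step 3: result = 25

The answer is 25.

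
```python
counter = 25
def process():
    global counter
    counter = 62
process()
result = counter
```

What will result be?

Step 1: counter = 25 globally.
Step 2: process() declares global counter and sets it to 62.
Step 3: After process(), global counter = 62. result = 62

The answer is 62.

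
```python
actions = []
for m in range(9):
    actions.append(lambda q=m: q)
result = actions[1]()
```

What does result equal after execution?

Step 1: Default argument q=m captures m's value at each iteration.
Step 2: actions[1] captured q = 1 when m was 1.
Step 3: result = 1

The answer is 1.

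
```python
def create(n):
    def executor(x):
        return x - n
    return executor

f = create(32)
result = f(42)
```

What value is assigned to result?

Step 1: create(32) creates a closure capturing n = 32.
Step 2: f(42) computes 42 - 32 = 10.
Step 3: result = 10

The answer is 10.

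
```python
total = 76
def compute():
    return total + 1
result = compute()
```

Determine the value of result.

Step 1: total = 76 is defined globally.
Step 2: compute() looks up total from global scope = 76, then computes 76 + 1 = 77.
Step 3: result = 77

The answer is 77.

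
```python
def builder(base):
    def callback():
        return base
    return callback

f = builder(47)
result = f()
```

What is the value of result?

Step 1: builder(47) creates closure capturing base = 47.
Step 2: f() returns the captured base = 47.
Step 3: result = 47

The answer is 47.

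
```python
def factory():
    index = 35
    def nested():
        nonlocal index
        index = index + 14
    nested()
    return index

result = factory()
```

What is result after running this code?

Step 1: factory() sets index = 35.
Step 2: nested() uses nonlocal to modify index in factory's scope: index = 35 + 14 = 49.
Step 3: factory() returns the modified index = 49

The answer is 49.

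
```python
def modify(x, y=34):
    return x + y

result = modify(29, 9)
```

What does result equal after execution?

Step 1: modify(29, 9) overrides default y with 9.
Step 2: Returns 29 + 9 = 38.
Step 3: result = 38

The answer is 38.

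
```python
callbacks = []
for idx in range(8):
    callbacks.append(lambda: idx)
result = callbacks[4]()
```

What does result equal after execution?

Step 1: The loop creates 8 lambdas, all referencing the same variable idx.
Step 2: After the loop, idx = 7 (final value).
Step 3: callbacks[4]() looks up idx at call time and finds 7. This is the late binding gotcha. result = 7

The answer is 7.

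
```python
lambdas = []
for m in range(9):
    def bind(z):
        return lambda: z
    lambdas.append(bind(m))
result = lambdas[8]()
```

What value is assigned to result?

Step 1: bind(m) creates a new scope capturing z = m at call time.
Step 2: lambdas[8] = bind(8), so its lambda captures z = 8.
Step 3: result = 8 (closure factory fixes late binding)

The answer is 8.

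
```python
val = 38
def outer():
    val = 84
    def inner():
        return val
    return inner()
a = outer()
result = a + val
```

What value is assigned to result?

Step 1: outer() has local val = 84. inner() reads from enclosing.
Step 2: outer() returns 84. Global val = 38 unchanged.
Step 3: result = 84 + 38 = 122

The answer is 122.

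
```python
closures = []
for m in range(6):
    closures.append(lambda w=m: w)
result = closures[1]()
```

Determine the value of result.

Step 1: Default argument w=m captures m's value at each iteration.
Step 2: closures[1] captured w = 1 when m was 1.
Step 3: result = 1

The answer is 1.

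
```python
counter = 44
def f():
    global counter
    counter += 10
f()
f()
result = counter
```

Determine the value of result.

Step 1: counter = 44.
Step 2: First f(): counter = 44 + 10 = 54.
Step 3: Second f(): counter = 54 + 10 = 64. result = 64

The answer is 64.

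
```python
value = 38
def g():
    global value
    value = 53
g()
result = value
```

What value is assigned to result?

Step 1: value = 38 globally.
Step 2: g() declares global value and sets it to 53.
Step 3: After g(), global value = 53. result = 53

The answer is 53.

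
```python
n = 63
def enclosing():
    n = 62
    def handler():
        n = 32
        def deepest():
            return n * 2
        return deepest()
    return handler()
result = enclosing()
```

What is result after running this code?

Step 1: deepest() looks up n through LEGB: not local, finds n = 32 in enclosing handler().
Step 2: Returns 32 * 2 = 64.
Step 3: result = 64

The answer is 64.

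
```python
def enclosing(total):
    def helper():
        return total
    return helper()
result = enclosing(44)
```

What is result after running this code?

Step 1: enclosing(44) binds parameter total = 44.
Step 2: helper() looks up total in enclosing scope and finds the parameter total = 44.
Step 3: result = 44

The answer is 44.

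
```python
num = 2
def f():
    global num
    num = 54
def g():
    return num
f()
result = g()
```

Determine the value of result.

Step 1: num = 2.
Step 2: f() sets global num = 54.
Step 3: g() reads global num = 54. result = 54

The answer is 54.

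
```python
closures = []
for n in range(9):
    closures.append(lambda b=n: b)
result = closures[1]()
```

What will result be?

Step 1: Default argument b=n captures n's value at each iteration.
Step 2: closures[1] captured b = 1 when n was 1.
Step 3: result = 1

The answer is 1.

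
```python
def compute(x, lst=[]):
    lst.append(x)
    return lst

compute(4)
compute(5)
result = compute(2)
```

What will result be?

Step 1: Mutable default argument gotcha! The list [] is created once.
Step 2: Each call appends to the SAME list: [4], [4, 5], [4, 5, 2].
Step 3: result = [4, 5, 2]

The answer is [4, 5, 2].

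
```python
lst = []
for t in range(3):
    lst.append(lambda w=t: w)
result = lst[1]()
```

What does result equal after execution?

Step 1: Default argument w=t captures t's value at each iteration.
Step 2: lst[1] captured w = 1 when t was 1.
Step 3: result = 1

The answer is 1.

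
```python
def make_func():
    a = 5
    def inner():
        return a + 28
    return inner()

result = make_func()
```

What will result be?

Step 1: make_func() defines a = 5.
Step 2: inner() reads a = 5 from enclosing scope, returns 5 + 28 = 33.
Step 3: result = 33

The answer is 33.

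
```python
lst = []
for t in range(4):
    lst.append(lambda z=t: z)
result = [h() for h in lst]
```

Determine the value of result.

Step 1: Default arg z=t captures t at each iteration.
Step 2: Each lambda has its own default: 0, 1, ..., 3.
Step 3: result = [0, 1, 2, 3]

The answer is [0, 1, 2, 3].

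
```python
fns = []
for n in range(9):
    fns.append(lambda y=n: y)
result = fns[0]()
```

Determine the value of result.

Step 1: Default argument y=n captures n's value at each iteration.
Step 2: fns[0] captured y = 0 when n was 0.
Step 3: result = 0

The answer is 0.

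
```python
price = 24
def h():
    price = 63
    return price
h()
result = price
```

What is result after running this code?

Step 1: price = 24 globally.
Step 2: h() creates a LOCAL price = 63 (no global keyword!).
Step 3: The global price is unchanged. result = 24

The answer is 24.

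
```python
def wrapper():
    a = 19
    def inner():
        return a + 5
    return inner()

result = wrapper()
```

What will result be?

Step 1: wrapper() defines a = 19.
Step 2: inner() reads a = 19 from enclosing scope, returns 19 + 5 = 24.
Step 3: result = 24

The answer is 24.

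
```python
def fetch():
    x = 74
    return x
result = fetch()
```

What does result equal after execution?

Step 1: fetch() defines x = 74 in its local scope.
Step 2: return x finds the local variable x = 74.
Step 3: result = 74

The answer is 74.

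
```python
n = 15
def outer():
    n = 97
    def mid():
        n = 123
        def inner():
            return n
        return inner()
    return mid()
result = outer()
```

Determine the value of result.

Step 1: Three levels of shadowing: global 15, outer 97, mid 123.
Step 2: inner() finds n = 123 in enclosing mid() scope.
Step 3: result = 123

The answer is 123.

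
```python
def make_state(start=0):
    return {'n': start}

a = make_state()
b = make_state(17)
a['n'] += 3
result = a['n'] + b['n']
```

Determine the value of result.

Step 1: make_state() returns a new dict each call (immutable default 0).
Step 2: a = {'n': 0}, b = {'n': 17}.
Step 3: a['n'] += 3 = 3. result = 3 + 17 = 20

The answer is 20.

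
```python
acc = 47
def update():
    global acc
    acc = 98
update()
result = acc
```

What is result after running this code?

Step 1: acc = 47 globally.
Step 2: update() declares global acc and sets it to 98.
Step 3: After update(), global acc = 98. result = 98

The answer is 98.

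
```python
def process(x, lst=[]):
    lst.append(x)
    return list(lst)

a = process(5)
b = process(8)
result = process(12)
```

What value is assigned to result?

Step 1: Default list is shared. list() creates copies for return values.
Step 2: Internal list grows: [5] -> [5, 8] -> [5, 8, 12].
Step 3: result = [5, 8, 12]

The answer is [5, 8, 12].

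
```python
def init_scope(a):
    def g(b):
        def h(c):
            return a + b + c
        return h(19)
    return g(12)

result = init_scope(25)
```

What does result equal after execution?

Step 1: a = 25, b = 12, c = 19 across three nested scopes.
Step 2: h() accesses all three via LEGB rule.
Step 3: result = 25 + 12 + 19 = 56

The answer is 56.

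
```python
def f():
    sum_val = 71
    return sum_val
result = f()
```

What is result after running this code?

Step 1: f() defines sum_val = 71 in its local scope.
Step 2: return sum_val finds the local variable sum_val = 71.
Step 3: result = 71

The answer is 71.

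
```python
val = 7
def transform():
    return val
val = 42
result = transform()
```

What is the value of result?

Step 1: val is first set to 7, then reassigned to 42.
Step 2: transform() is called after the reassignment, so it looks up the current global val = 42.
Step 3: result = 42

The answer is 42.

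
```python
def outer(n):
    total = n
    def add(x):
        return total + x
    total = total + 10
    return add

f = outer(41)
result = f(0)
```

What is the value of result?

Step 1: outer(41) sets total = 41, then total = 41 + 10 = 51.
Step 2: Closures capture by reference, so add sees total = 51.
Step 3: f(0) returns 51 + 0 = 51

The answer is 51.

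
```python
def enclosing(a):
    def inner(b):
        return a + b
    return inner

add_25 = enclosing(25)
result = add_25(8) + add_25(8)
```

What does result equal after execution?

Step 1: add_25 captures a = 25.
Step 2: add_25(8) = 25 + 8 = 33, called twice.
Step 3: result = 33 + 33 = 66

The answer is 66.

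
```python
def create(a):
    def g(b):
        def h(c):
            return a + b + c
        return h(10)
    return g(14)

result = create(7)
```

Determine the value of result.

Step 1: a = 7, b = 14, c = 10 across three nested scopes.
Step 2: h() accesses all three via LEGB rule.
Step 3: result = 7 + 14 + 10 = 31

The answer is 31.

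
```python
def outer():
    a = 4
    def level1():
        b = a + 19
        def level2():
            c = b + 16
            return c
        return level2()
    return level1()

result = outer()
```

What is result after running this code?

Step 1: a = 4. b = a + 19 = 23.
Step 2: c = b + 16 = 23 + 16 = 39.
Step 3: result = 39

The answer is 39.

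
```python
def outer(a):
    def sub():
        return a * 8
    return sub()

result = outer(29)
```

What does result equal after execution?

Step 1: outer(29) binds parameter a = 29.
Step 2: sub() accesses a = 29 from enclosing scope.
Step 3: result = 29 * 8 = 232

The answer is 232.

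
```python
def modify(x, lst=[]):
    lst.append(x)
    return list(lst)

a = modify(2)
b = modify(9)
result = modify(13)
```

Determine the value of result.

Step 1: Default list is shared. list() creates copies for return values.
Step 2: Internal list grows: [2] -> [2, 9] -> [2, 9, 13].
Step 3: result = [2, 9, 13]

The answer is [2, 9, 13].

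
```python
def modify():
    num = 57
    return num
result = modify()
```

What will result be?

Step 1: modify() defines num = 57 in its local scope.
Step 2: return num finds the local variable num = 57.
Step 3: result = 57

The answer is 57.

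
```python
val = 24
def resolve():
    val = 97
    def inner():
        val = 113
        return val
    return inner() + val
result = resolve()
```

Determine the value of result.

Step 1: resolve() has local val = 97. inner() has local val = 113.
Step 2: inner() returns its local val = 113.
Step 3: resolve() returns 113 + its own val (97) = 210

The answer is 210.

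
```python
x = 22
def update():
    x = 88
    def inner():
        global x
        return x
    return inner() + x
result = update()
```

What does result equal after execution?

Step 1: Global x = 22. update() shadows with local x = 88.
Step 2: inner() uses global keyword, so inner() returns global x = 22.
Step 3: update() returns 22 + 88 = 110

The answer is 110.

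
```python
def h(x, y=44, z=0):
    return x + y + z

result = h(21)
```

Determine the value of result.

Step 1: h(21) uses defaults y = 44, z = 0.
Step 2: Returns 21 + 44 + 0 = 65.
Step 3: result = 65

The answer is 65.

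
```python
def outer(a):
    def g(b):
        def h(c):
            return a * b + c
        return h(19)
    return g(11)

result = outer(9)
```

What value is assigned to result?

Step 1: a = 9, b = 11, c = 19.
Step 2: h() computes a * b + c = 9 * 11 + 19 = 118.
Step 3: result = 118

The answer is 118.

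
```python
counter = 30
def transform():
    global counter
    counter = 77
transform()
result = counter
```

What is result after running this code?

Step 1: counter = 30 globally.
Step 2: transform() declares global counter and sets it to 77.
Step 3: After transform(), global counter = 77. result = 77

The answer is 77.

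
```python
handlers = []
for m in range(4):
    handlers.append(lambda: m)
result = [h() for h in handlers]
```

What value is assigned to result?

Step 1: All 4 lambdas share the same variable m.
Step 2: After the loop, m = 3.
Step 3: Each call returns 3. result = [3, 3, 3, 3]

The answer is [3, 3, 3, 3].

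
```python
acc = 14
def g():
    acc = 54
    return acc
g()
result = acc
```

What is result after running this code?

Step 1: Global acc = 14.
Step 2: g() creates local acc = 54 (shadow, not modification).
Step 3: After g() returns, global acc is unchanged. result = 14

The answer is 14.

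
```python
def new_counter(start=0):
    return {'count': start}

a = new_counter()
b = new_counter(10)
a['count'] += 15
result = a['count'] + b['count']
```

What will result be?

Step 1: new_counter() returns a new dict each call (immutable default 0).
Step 2: a = {'count': 0}, b = {'count': 10}.
Step 3: a['count'] += 15 = 15. result = 15 + 10 = 25

The answer is 25.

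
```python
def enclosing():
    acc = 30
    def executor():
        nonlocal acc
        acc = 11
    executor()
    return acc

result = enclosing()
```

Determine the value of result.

Step 1: enclosing() sets acc = 30.
Step 2: executor() uses nonlocal to reassign acc = 11.
Step 3: result = 11

The answer is 11.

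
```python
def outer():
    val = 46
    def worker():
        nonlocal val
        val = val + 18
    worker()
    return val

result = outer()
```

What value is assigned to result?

Step 1: outer() sets val = 46.
Step 2: worker() uses nonlocal to modify val in outer's scope: val = 46 + 18 = 64.
Step 3: outer() returns the modified val = 64

The answer is 64.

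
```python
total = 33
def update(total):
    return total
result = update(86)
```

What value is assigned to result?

Step 1: Global total = 33.
Step 2: update(86) takes parameter total = 86, which shadows the global.
Step 3: result = 86

The answer is 86.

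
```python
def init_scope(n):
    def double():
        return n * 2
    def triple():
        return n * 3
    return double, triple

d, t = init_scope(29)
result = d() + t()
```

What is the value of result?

Step 1: Both closures capture the same n = 29.
Step 2: d() = 29 * 2 = 58, t() = 29 * 3 = 87.
Step 3: result = 58 + 87 = 145

The answer is 145.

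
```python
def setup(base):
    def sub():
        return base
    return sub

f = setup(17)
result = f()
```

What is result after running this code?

Step 1: setup(17) creates closure capturing base = 17.
Step 2: f() returns the captured base = 17.
Step 3: result = 17

The answer is 17.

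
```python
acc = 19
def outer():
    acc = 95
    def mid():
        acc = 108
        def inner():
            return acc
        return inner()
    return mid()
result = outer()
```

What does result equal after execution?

Step 1: Three levels of shadowing: global 19, outer 95, mid 108.
Step 2: inner() finds acc = 108 in enclosing mid() scope.
Step 3: result = 108

The answer is 108.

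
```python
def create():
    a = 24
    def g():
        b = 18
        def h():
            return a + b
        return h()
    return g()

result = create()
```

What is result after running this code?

Step 1: create() defines a = 24. g() defines b = 18.
Step 2: h() accesses both from enclosing scopes: a = 24, b = 18.
Step 3: result = 24 + 18 = 42

The answer is 42.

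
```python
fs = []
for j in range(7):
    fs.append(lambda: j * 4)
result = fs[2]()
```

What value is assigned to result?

Step 1: All lambdas reference the same variable j (late binding).
Step 2: After the loop, j = 6. Every lambda returns j * 4.
Step 3: fs[2]() = 6 * 4 = 24

The answer is 24.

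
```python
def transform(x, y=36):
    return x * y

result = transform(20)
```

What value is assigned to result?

Step 1: transform(20) uses default y = 36.
Step 2: Returns 20 * 36 = 720.
Step 3: result = 720

The answer is 720.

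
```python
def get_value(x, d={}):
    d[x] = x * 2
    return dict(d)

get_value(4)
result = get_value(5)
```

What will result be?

Step 1: Mutable default dict is shared across calls.
Step 2: First call adds 4: 8. Second call adds 5: 10.
Step 3: result = {4: 8, 5: 10}

The answer is {4: 8, 5: 10}.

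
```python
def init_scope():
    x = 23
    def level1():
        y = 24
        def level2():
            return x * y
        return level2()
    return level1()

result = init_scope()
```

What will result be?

Step 1: x = 23 in init_scope. y = 24 in level1.
Step 2: level2() reads x = 23 and y = 24 from enclosing scopes.
Step 3: result = 23 * 24 = 552

The answer is 552.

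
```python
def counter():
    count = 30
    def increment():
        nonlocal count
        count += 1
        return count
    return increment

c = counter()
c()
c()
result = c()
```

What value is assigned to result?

Step 1: counter() creates closure with count = 30.
Step 2: Each c() call increments count via nonlocal. After 3 calls: 30 + 3 = 33.
Step 3: result = 33

The answer is 33.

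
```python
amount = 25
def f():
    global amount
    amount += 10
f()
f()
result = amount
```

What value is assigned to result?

Step 1: amount = 25.
Step 2: First f(): amount = 25 + 10 = 35.
Step 3: Second f(): amount = 35 + 10 = 45. result = 45

The answer is 45.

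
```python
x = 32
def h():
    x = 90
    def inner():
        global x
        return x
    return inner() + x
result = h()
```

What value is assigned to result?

Step 1: Global x = 32. h() shadows with local x = 90.
Step 2: inner() uses global keyword, so inner() returns global x = 32.
Step 3: h() returns 32 + 90 = 122

The answer is 122.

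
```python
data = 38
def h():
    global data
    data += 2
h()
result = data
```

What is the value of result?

Step 1: data = 38 globally.
Step 2: h() modifies global data: data += 2 = 40.
Step 3: result = 40

The answer is 40.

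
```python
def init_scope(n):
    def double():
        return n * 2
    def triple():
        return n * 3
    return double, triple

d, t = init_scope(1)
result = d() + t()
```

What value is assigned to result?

Step 1: Both closures capture the same n = 1.
Step 2: d() = 1 * 2 = 2, t() = 1 * 3 = 3.
Step 3: result = 2 + 3 = 5

The answer is 5.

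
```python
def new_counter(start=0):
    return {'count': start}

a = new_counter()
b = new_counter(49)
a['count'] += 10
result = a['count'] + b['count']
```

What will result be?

Step 1: new_counter() returns a new dict each call (immutable default 0).
Step 2: a = {'count': 0}, b = {'count': 49}.
Step 3: a['count'] += 10 = 10. result = 10 + 49 = 59

The answer is 59.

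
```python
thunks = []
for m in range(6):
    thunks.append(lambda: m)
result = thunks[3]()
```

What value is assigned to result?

Step 1: The loop creates 6 lambdas, all referencing the same variable m.
Step 2: After the loop, m = 5 (final value).
Step 3: thunks[3]() looks up m at call time and finds 5. This is the late binding gotcha. result = 5

The answer is 5.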